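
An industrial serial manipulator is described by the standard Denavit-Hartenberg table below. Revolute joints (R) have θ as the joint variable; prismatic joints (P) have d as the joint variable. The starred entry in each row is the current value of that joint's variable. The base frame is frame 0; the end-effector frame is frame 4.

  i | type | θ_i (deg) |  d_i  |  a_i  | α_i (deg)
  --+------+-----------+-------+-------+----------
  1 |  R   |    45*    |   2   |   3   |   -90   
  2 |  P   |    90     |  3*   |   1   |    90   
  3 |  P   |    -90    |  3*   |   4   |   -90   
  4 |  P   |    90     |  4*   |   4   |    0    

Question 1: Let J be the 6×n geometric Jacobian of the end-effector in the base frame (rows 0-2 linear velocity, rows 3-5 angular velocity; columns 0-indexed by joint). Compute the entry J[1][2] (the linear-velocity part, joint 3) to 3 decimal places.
prismatic axis z_2 = (0.7071,0.7071,0.0000)
J_v[:, 2] = z_2; J_ω[:, 2] = (0,0,0)
entry J[1][2] = 0.7071

0.707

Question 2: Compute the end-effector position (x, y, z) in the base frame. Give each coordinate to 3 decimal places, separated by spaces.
2.121 0.707 -3.000

after link 1: o_1 = (2.1213, 2.1213, 2.0000)
after link 2: o_2 = (0.0000, 4.2426, 1.0000)
after link 3: o_3 = (4.9497, 3.5355, 1.0000)
after link 4: o_4 = (2.1213, 0.7071, -3.0000)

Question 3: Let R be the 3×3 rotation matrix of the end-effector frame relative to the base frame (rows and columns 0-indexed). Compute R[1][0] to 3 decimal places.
-0.707

End-effector x-axis (col 0 of R) = (-0.7071,-0.7071,-0.0000)
R[1][0] = -0.7071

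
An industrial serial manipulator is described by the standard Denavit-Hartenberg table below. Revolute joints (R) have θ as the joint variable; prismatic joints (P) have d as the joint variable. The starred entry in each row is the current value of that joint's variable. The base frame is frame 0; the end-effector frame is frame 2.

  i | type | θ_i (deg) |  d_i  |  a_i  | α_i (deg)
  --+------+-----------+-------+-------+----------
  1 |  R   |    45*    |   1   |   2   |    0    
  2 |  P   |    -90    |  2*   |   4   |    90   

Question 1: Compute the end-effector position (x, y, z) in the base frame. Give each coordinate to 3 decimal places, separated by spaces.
4.243 -1.414 3.000

after link 1: o_1 = (1.4142, 1.4142, 1.0000)
after link 2: o_2 = (4.2426, -1.4142, 3.0000)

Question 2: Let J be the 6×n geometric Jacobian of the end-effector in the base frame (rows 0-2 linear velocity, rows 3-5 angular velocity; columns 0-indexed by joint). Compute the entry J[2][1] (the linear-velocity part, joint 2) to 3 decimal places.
prismatic axis z_1 = (0.0000,0.0000,1.0000)
J_v[:, 1] = z_1; J_ω[:, 1] = (0,0,0)
entry J[2][1] = 1.0000

1.000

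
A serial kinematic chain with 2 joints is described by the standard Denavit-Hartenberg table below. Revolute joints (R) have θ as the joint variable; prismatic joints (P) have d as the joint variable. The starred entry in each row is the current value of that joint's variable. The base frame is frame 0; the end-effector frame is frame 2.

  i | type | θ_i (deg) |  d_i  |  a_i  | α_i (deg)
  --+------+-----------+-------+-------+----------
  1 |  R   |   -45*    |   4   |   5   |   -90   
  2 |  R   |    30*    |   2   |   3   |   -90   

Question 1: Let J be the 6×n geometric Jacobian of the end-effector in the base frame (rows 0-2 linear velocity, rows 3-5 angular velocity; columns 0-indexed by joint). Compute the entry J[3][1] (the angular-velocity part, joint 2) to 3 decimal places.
0.707

axis z_1 = (0.7071,0.7071,0.0000); lever o_n−o_1 = (3.2513,-0.4229,-1.5000)
cross product → J_v[:, 1] = (-1.0607,1.0607,-2.5981)
J_ω[:, 1] = z_1
entry J[3][1] = 0.7071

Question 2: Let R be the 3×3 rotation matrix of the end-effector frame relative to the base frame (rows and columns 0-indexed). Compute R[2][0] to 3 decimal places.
-0.500

End-effector x-axis (col 0 of R) = (0.6124,-0.6124,-0.5000)
R[2][0] = -0.5000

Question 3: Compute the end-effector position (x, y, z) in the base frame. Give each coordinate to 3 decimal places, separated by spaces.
6.787 -3.958 2.500

after link 1: o_1 = (3.5355, -3.5355, 4.0000)
after link 2: o_2 = (6.7869, -3.9584, 2.5000)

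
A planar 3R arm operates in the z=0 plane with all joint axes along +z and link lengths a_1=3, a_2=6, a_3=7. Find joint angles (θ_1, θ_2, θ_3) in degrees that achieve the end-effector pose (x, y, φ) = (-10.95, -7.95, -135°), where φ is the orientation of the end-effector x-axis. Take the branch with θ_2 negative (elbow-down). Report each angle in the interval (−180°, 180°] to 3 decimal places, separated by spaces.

-90.005 -89.993 44.998

wrist centre = target − a_3·(cos φ, sin φ) = (-6.0003, -3.0003)
cos θ_2 = (45.0045−3²−6²)/(2·3·6) = 0.0001; θ_2 = -89.9928° (elbow-down)
β = atan2(-3.0003,-6.0003) = -153.4340°; ψ = atan2(-6.0000,3.0008) = -63.4292°
θ_1 = β − ψ = -90.0048°
θ_3 = φ − θ_1 − θ_2 = 44.9976° (wrapped to (-180°,180°])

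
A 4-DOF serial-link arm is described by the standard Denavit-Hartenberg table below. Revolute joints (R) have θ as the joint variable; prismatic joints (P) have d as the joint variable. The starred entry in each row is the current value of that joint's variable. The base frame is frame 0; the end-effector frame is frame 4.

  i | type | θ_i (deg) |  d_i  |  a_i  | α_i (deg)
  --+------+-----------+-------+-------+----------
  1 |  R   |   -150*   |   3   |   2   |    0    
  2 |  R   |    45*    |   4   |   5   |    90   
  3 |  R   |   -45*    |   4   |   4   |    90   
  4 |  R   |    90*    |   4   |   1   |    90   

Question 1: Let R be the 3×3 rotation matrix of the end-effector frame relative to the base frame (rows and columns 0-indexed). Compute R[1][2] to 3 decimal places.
-0.683

End-effector z-axis (col 2 of R) = (-0.1830,-0.6830,-0.7071)
R[1][2] = -0.6830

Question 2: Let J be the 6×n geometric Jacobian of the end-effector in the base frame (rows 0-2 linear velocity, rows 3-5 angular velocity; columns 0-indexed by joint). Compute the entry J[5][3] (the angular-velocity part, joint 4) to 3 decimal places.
axis z_3 = (0.1830,0.6830,-0.7071); lever o_n−o_3 = (-0.2339,2.9909,-2.8284)
cross product → J_v[:, 3] = (0.1830,0.6830,0.7071)
J_ω[:, 3] = z_3
entry J[5][3] = -0.7071

-0.707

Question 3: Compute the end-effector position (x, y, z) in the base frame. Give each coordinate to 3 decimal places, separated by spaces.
-7.856 -4.536 1.343

after link 1: o_1 = (-1.7321, -1.0000, 3.0000)
after link 2: o_2 = (-3.0261, -5.8296, 7.0000)
after link 3: o_3 = (-7.6219, -7.5264, 4.1716)
after link 4: o_4 = (-7.8558, -4.5355, 1.3431)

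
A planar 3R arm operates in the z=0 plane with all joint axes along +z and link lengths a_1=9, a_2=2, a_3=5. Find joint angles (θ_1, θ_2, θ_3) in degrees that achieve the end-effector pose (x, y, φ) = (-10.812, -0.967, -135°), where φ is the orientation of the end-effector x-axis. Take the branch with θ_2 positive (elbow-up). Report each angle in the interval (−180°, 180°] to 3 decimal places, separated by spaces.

149.997 135.000 -59.997

wrist centre = target − a_3·(cos φ, sin φ) = (-7.2765, 2.5685)
cos θ_2 = (59.5443−9²−2²)/(2·9·2) = -0.7071; θ_2 = 134.9996° (elbow-up)
β = atan2(2.5685,-7.2765) = 160.5574°; ψ = atan2(1.4142,7.5858) = 10.5604°
θ_1 = β − ψ = 149.9969°
θ_3 = φ − θ_1 − θ_2 = -59.9966° (wrapped to (-180°,180°])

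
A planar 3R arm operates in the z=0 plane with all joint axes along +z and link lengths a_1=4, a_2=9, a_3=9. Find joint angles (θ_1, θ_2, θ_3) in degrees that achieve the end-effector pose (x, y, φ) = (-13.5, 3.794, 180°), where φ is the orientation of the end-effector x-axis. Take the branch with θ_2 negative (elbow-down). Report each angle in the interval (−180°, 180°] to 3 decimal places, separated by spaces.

wrist centre = target − a_3·(cos φ, sin φ) = (-4.5000, 3.7940)
cos θ_2 = (34.6444−4²−9²)/(2·4·9) = -0.8660; θ_2 = -150.0028° (elbow-down)
β = atan2(3.7940,-4.5000) = 139.8654°; ψ = atan2(-4.4996,-3.7944) = -130.1403°
θ_1 = β − ψ = 270.0057°
θ_3 = φ − θ_1 − θ_2 = 59.9971° (wrapped to (-180°,180°])

-89.994 -150.003 59.997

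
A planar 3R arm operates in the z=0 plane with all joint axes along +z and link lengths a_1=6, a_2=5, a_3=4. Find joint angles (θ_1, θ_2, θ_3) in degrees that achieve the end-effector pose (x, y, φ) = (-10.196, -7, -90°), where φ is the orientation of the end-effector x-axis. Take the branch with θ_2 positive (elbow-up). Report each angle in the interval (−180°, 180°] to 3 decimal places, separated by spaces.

-177.212 30.006 57.206

wrist centre = target − a_3·(cos φ, sin φ) = (-10.1960, -3.0000)
cos θ_2 = (112.9584−6²−5²)/(2·6·5) = 0.8660; θ_2 = 30.0059° (elbow-up)
β = atan2(-3.0000,-10.1960) = -163.6044°; ψ = atan2(2.5004,10.3299) = 13.6073°
θ_1 = β − ψ = -177.2117°
θ_3 = φ − θ_1 − θ_2 = 57.2057° (wrapped to (-180°,180°])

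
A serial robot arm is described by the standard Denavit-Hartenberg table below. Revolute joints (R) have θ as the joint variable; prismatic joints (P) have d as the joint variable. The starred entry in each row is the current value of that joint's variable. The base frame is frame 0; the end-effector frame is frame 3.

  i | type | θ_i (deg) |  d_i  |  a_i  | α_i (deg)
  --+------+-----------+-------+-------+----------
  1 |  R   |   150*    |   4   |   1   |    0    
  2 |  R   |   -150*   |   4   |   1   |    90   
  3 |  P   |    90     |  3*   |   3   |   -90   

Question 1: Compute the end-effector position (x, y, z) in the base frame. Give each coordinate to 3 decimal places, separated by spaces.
0.134 -2.500 11.000

after link 1: o_1 = (-0.8660, 0.5000, 4.0000)
after link 2: o_2 = (0.1340, 0.5000, 8.0000)
after link 3: o_3 = (0.1340, -2.5000, 11.0000)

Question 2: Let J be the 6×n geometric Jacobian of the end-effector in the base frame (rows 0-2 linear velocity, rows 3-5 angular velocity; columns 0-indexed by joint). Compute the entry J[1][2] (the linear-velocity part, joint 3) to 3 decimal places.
-1.000

prismatic axis z_2 = (0.0000,-1.0000,0.0000)
J_v[:, 2] = z_2; J_ω[:, 2] = (0,0,0)
entry J[1][2] = -1.0000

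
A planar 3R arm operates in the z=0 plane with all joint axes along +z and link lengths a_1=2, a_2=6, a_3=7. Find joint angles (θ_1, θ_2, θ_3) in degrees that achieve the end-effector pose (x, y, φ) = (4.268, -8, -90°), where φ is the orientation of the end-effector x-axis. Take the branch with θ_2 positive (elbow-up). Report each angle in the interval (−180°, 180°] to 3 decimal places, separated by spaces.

wrist centre = target − a_3·(cos φ, sin φ) = (4.2680, -1.0000)
cos θ_2 = (19.2158−2²−6²)/(2·2·6) = -0.8660; θ_2 = 149.9979° (elbow-up)
β = atan2(-1.0000,4.2680) = -13.1866°; ψ = atan2(3.0002,-3.1960) = 136.8105°
θ_1 = β − ψ = -149.9971°
θ_3 = φ − θ_1 − θ_2 = -90.0008° (wrapped to (-180°,180°])

-149.997 149.998 -90.001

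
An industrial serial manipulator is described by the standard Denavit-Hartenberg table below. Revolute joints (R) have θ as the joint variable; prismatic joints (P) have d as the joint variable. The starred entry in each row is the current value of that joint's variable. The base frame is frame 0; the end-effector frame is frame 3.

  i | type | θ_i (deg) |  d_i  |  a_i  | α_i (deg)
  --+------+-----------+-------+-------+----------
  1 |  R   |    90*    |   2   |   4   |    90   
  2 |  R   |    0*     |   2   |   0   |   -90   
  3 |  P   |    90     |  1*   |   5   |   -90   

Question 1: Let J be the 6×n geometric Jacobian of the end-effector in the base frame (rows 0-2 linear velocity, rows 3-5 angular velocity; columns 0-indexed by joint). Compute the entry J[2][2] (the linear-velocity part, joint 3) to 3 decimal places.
prismatic axis z_2 = (0.0000,0.0000,1.0000)
J_v[:, 2] = z_2; J_ω[:, 2] = (0,0,0)
entry J[2][2] = 1.0000

1.000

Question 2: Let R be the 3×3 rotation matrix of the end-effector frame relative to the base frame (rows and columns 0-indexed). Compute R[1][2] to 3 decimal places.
End-effector z-axis (col 2 of R) = (-0.0000,-1.0000,0.0000)
R[1][2] = -1.0000

-1.000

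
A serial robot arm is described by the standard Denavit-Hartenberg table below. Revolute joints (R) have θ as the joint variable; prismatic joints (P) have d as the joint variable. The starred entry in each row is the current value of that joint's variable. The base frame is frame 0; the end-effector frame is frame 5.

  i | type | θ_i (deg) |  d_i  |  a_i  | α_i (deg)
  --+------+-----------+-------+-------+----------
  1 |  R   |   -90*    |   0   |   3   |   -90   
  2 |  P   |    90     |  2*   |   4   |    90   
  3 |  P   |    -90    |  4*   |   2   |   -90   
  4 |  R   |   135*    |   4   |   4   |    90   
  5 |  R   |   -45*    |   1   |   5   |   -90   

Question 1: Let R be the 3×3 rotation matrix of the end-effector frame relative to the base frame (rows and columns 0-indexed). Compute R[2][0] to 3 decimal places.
End-effector x-axis (col 0 of R) = (0.5000,0.5000,0.7071)
R[2][0] = 0.7071

0.707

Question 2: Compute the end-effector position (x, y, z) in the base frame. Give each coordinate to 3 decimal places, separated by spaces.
after link 1: o_1 = (0.0000, -3.0000, 0.0000)
after link 2: o_2 = (2.0000, -3.0000, -4.0000)
after link 3: o_3 = (0.0000, -7.0000, -4.0000)
after link 4: o_4 = (2.8284, -4.1716, -8.0000)
after link 5: o_5 = (4.6213, -0.9645, -4.4645)

4.621 -0.964 -4.464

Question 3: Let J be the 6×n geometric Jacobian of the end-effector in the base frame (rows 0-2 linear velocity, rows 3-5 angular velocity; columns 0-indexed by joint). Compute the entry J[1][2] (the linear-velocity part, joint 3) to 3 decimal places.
-1.000

prismatic axis z_2 = (0.0000,-1.0000,0.0000)
J_v[:, 2] = z_2; J_ω[:, 2] = (0,0,0)
entry J[1][2] = -1.0000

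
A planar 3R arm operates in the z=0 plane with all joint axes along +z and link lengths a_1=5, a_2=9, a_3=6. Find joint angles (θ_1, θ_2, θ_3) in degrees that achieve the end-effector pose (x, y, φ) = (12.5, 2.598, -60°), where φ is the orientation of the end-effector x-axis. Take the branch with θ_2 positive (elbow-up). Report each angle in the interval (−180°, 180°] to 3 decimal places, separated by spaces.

wrist centre = target − a_3·(cos φ, sin φ) = (9.5000, 7.7942)
cos θ_2 = (150.9988−5²−9²)/(2·5·9) = 0.5000; θ_2 = 60.0009° (elbow-up)
β = atan2(7.7942,9.5000) = 39.3667°; ψ = atan2(7.7943,9.4999) = 39.3676°
θ_1 = β − ψ = -0.0009°
θ_3 = φ − θ_1 − θ_2 = -120.0000° (wrapped to (-180°,180°])

-0.001 60.001 -120.000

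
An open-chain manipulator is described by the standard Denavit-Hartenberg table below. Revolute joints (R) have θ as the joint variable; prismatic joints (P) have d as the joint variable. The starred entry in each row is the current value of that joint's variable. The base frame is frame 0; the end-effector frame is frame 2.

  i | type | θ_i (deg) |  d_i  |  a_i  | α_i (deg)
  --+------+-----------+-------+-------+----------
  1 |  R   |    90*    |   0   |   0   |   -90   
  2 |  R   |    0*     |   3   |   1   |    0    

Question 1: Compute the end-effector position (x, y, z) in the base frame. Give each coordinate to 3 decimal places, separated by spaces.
after link 1: o_1 = (0.0000, 0.0000, 0.0000)
after link 2: o_2 = (-3.0000, 1.0000, 0.0000)

-3.000 1.000 0.000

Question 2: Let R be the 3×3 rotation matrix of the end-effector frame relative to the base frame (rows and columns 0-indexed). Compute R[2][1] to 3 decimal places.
-1.000

End-effector y-axis (col 1 of R) = (-0.0000,0.0000,-1.0000)
R[2][1] = -1.0000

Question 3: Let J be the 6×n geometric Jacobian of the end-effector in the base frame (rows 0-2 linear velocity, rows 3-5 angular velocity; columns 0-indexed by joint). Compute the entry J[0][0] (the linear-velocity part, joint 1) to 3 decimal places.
-1.000

axis z_0 = ẑ; lever o_n−o_0 = (-3.0000,1.0000,0.0000)
cross product → J_v[:, 0] = (-1.0000,-3.0000,0.0000)
J_ω[:, 0] = z_0
entry J[0][0] = -1.0000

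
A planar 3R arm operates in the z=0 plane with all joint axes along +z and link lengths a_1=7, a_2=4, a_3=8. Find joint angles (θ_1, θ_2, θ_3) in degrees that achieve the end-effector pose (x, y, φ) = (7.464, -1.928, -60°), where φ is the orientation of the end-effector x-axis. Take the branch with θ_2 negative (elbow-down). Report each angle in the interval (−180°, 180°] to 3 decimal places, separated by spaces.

90.002 -119.998 -30.003

wrist centre = target − a_3·(cos φ, sin φ) = (3.4640, 5.0002)
cos θ_2 = (37.0013−7²−4²)/(2·7·4) = -0.5000; θ_2 = -119.9984° (elbow-down)
β = atan2(5.0002,3.4640) = 55.2869°; ψ = atan2(-3.4642,5.0001) = -34.7149°
θ_1 = β − ψ = 90.0018°
θ_3 = φ − θ_1 − θ_2 = -30.0034° (wrapped to (-180°,180°])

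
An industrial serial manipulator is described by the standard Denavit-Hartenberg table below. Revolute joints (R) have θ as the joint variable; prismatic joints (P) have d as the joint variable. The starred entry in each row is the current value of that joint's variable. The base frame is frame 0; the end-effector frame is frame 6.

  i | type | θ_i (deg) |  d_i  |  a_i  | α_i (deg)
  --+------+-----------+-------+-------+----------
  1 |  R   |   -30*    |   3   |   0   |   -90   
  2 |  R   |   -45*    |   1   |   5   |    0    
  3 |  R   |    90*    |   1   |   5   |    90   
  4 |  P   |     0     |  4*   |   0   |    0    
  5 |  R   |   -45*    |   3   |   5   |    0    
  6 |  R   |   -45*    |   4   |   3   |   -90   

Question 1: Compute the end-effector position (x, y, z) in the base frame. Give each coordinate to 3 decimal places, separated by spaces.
after link 1: o_1 = (0.0000, 0.0000, 3.0000)
after link 2: o_2 = (3.5619, -0.9017, 6.5355)
after link 3: o_3 = (7.1237, -1.8035, 3.0000)
after link 4: o_4 = (9.5732, -3.2177, 5.8284)
after link 5: o_5 = (11.8076, -8.5902, 5.4497)
after link 6: o_6 = (12.7571, -12.6025, 8.2782)

12.757 -12.603 8.278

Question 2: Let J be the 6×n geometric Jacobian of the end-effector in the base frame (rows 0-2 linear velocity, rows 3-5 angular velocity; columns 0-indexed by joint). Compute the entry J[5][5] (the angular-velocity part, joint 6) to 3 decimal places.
axis z_5 = (0.6124,-0.3536,0.7071); lever o_n−o_5 = (0.9495,-4.0123,2.8284)
cross product → J_v[:, 5] = (1.8371,-1.0607,-2.1213)
J_ω[:, 5] = z_5
entry J[5][5] = 0.7071

0.707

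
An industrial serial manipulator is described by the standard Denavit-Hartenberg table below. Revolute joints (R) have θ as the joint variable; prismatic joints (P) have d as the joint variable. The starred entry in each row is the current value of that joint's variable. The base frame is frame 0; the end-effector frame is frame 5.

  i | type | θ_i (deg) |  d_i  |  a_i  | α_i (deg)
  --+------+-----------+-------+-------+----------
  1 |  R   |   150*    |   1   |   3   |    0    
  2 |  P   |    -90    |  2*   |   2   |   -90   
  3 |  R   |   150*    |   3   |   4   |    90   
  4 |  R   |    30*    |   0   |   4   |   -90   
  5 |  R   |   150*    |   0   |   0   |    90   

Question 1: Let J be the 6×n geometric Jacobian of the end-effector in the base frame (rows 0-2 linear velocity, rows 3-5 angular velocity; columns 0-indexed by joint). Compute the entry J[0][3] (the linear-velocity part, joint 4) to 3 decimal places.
axis z_3 = (0.2500,0.4330,-0.8660); lever o_n−o_3 = (-3.2321,-1.5981,-1.7321)
cross product → J_v[:, 3] = (-2.1340,3.2321,1.0000)
J_ω[:, 3] = z_3
entry J[0][3] = -2.1340

-2.134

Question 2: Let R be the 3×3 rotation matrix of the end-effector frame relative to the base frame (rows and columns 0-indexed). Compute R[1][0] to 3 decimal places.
0.129

End-effector x-axis (col 0 of R) = (0.5748,0.1295,0.8080)
R[1][0] = 0.1295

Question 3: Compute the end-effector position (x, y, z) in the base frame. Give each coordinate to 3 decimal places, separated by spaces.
-9.160 0.134 -0.732

after link 1: o_1 = (-2.5981, 1.5000, 1.0000)
after link 2: o_2 = (-1.5981, 3.2321, 3.0000)
after link 3: o_3 = (-5.9282, 1.7321, 1.0000)
after link 4: o_4 = (-9.1603, 0.1340, -0.7321)
after link 5: o_5 = (-9.1603, 0.1340, -0.7321)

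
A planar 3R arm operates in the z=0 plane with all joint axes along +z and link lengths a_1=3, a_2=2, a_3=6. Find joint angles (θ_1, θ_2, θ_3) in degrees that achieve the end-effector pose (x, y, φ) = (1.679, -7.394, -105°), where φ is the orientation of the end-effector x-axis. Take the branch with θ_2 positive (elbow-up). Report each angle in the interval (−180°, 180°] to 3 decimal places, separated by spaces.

-60.006 89.999 -134.993

wrist centre = target − a_3·(cos φ, sin φ) = (3.2319, -1.5984)
cos θ_2 = (13.0003−3²−2²)/(2·3·2) = 0.0000; θ_2 = 89.9986° (elbow-up)
β = atan2(-1.5984,3.2319) = -26.3161°; ψ = atan2(2.0000,3.0000) = 33.6896°
θ_1 = β − ψ = -60.0058°
θ_3 = φ − θ_1 − θ_2 = -134.9928° (wrapped to (-180°,180°])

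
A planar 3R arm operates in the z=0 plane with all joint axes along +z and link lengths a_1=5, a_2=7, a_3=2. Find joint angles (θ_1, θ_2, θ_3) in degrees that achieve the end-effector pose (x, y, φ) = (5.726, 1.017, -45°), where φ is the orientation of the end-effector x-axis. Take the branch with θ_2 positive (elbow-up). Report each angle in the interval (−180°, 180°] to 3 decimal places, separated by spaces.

wrist centre = target − a_3·(cos φ, sin φ) = (4.3118, 2.4312)
cos θ_2 = (24.5023−5²−7²)/(2·5·7) = -0.7071; θ_2 = 135.0003° (elbow-up)
β = atan2(2.4312,4.3118) = 29.4166°; ψ = atan2(4.9497,0.0502) = 89.4186°
θ_1 = β − ψ = -60.0020°
θ_3 = φ − θ_1 − θ_2 = -119.9983° (wrapped to (-180°,180°])

-60.002 135.000 -119.998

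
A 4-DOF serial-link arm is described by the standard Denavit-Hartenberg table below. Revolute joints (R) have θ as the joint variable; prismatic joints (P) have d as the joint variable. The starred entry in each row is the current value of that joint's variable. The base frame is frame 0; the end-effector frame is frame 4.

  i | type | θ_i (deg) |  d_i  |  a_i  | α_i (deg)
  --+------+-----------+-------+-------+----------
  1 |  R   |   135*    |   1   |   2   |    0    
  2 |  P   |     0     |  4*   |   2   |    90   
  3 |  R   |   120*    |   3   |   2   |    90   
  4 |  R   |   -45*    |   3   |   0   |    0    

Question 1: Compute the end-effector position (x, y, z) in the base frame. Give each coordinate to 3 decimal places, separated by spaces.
after link 1: o_1 = (-1.4142, 1.4142, 1.0000)
after link 2: o_2 = (-2.8284, 2.8284, 5.0000)
after link 3: o_3 = (0.0000, 4.2426, 6.7321)
after link 4: o_4 = (-1.8371, 6.0798, 8.2321)

-1.837 6.080 8.232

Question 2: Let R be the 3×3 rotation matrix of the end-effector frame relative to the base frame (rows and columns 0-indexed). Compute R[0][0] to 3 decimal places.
-0.250

End-effector x-axis (col 0 of R) = (-0.2500,-0.7500,0.6124)
R[0][0] = -0.2500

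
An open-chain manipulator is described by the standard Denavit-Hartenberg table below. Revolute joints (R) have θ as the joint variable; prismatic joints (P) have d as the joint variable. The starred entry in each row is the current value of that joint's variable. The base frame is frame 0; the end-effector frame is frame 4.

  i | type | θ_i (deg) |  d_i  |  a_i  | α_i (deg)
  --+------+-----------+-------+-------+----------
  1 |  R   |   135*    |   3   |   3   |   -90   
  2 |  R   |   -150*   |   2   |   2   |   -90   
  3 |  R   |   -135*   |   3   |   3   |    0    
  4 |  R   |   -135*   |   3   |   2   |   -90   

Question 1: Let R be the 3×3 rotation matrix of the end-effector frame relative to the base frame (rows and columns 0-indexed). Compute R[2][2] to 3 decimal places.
End-effector z-axis (col 2 of R) = (-0.6124,0.6124,-0.5000)
R[2][2] = -0.5000

-0.500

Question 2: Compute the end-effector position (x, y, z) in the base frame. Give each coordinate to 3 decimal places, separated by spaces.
after link 1: o_1 = (-2.1213, 2.1213, 3.0000)
after link 2: o_2 = (-2.3108, -0.5176, 4.0000)
after link 3: o_3 = (-6.1705, 0.3421, 5.5374)
after link 4: o_4 = (-5.8169, 2.8169, 8.1355)

-5.817 2.817 8.135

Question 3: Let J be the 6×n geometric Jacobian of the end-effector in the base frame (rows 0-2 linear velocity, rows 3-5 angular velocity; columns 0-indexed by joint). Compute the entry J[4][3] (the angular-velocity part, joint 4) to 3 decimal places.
0.354

axis z_3 = (-0.3536,0.3536,0.8660); lever o_n−o_3 = (0.3536,2.4749,2.5981)
cross product → J_v[:, 3] = (-1.2247,1.2247,-1.0000)
J_ω[:, 3] = z_3
entry J[4][3] = 0.3536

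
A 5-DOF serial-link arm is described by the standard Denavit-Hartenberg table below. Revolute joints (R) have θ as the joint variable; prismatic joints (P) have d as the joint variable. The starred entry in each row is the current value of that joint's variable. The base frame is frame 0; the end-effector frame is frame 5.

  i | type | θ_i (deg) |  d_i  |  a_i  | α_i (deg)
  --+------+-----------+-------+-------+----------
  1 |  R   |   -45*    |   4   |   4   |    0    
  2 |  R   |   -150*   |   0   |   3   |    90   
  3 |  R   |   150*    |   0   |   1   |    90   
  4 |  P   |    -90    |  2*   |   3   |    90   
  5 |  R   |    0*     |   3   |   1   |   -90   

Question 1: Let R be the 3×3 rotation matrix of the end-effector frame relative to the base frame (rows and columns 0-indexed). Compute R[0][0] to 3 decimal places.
End-effector x-axis (col 0 of R) = (-0.2588,-0.9659,0.0000)
R[0][0] = -0.2588

-0.259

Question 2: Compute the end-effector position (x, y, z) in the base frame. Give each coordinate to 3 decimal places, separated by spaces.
after link 1: o_1 = (2.8284, -2.8284, 4.0000)
after link 2: o_2 = (-0.0694, -2.0520, 4.0000)
after link 3: o_3 = (0.7672, -2.2761, 4.5000)
after link 4: o_4 = (-0.9752, -4.9151, 6.2321)
after link 5: o_5 = (-3.7436, -5.2086, 4.7321)

-3.744 -5.209 4.732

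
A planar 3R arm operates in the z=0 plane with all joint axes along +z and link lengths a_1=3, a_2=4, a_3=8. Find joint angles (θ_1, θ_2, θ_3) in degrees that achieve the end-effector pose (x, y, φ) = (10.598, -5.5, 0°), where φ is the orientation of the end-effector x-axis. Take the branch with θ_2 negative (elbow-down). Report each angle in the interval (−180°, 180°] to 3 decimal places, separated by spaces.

-30.000 -60.001 90.001

wrist centre = target − a_3·(cos φ, sin φ) = (2.5980, -5.5000)
cos θ_2 = (36.9996−3²−4²)/(2·3·4) = 0.5000; θ_2 = -60.0011° (elbow-down)
β = atan2(-5.5000,2.5980) = -64.7157°; ψ = atan2(-3.4641,4.9999) = -34.7157°
θ_1 = β − ψ = -30.0000°
θ_3 = φ − θ_1 − θ_2 = 90.0011° (wrapped to (-180°,180°])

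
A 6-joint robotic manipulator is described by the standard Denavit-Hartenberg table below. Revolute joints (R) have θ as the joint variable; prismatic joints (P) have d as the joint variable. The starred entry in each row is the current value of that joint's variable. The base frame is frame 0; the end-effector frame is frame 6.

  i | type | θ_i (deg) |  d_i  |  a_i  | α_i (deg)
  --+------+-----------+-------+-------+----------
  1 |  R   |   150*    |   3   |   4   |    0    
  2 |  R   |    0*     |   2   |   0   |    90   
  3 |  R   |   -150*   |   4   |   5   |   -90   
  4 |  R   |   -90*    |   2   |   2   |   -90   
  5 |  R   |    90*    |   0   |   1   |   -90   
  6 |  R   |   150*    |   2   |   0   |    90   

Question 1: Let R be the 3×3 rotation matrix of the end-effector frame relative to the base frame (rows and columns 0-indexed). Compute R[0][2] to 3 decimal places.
-0.433

End-effector z-axis (col 2 of R) = (-0.4330,0.2500,0.8660)
R[0][2] = -0.4330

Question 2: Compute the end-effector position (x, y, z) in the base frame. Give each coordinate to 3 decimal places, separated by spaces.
after link 1: o_1 = (-3.4641, 2.0000, 3.0000)
after link 2: o_2 = (-3.4641, 2.0000, 5.0000)
after link 3: o_3 = (2.2859, 3.2990, 2.5000)
after link 4: o_4 = (2.4199, 5.5311, 0.7679)
after link 5: o_5 = (2.8529, 5.2811, 1.6340)
after link 6: o_6 = (1.8529, 3.5490, 1.6340)

1.853 3.549 1.634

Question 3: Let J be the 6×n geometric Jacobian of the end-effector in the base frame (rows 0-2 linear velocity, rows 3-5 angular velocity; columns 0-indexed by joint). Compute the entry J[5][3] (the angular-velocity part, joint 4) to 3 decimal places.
axis z_3 = (-0.4330,0.2500,-0.8660); lever o_n−o_3 = (-0.4330,0.2500,-0.8660)
cross product → J_v[:, 3] = (-0.0000,0.0000,0.0000)
J_ω[:, 3] = z_3
entry J[5][3] = -0.8660

-0.866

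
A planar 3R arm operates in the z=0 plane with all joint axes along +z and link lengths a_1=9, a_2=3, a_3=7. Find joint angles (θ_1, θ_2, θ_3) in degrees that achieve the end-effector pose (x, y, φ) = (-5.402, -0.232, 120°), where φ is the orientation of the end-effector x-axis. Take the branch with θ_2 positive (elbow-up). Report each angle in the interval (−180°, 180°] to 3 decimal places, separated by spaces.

-120.001 150.001 90.000

wrist centre = target − a_3·(cos φ, sin φ) = (-1.9020, -6.2942)
cos θ_2 = (43.2343−9²−3²)/(2·9·3) = -0.8660; θ_2 = 150.0007° (elbow-up)
β = atan2(-6.2942,-1.9020) = -106.8140°; ψ = atan2(1.5000,6.4019) = 13.1865°
θ_1 = β − ψ = -120.0005°
θ_3 = φ − θ_1 − θ_2 = 89.9998° (wrapped to (-180°,180°])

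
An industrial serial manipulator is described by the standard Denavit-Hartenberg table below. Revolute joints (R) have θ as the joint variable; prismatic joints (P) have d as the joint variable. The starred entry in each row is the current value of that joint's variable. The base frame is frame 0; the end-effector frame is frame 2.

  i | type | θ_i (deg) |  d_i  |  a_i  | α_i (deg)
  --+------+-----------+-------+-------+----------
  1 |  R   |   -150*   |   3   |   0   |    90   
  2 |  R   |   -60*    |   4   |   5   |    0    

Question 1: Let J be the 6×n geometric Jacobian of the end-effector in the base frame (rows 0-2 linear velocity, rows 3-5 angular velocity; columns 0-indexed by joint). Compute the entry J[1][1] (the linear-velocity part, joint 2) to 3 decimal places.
-2.165

axis z_1 = (-0.5000,0.8660,0.0000); lever o_n−o_1 = (-4.1651,2.2141,-4.3301)
cross product → J_v[:, 1] = (-3.7500,-2.1651,2.5000)
J_ω[:, 1] = z_1
entry J[1][1] = -2.1651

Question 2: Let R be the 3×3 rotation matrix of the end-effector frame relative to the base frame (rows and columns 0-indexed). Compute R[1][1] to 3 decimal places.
-0.433

End-effector y-axis (col 1 of R) = (-0.7500,-0.4330,0.5000)
R[1][1] = -0.4330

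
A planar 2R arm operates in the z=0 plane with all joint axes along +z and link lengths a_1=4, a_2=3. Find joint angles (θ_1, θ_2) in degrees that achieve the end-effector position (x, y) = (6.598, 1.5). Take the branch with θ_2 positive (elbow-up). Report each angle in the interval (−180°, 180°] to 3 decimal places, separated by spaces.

-0.002 30.005

cos θ_2 = (45.7836−4²−3²)/(2·4·3) = 0.8660; θ_2 = 30.0048° (elbow-up)
β = atan2(1.5000,6.5980) = 12.8080°; ψ = atan2(1.5002,6.5980) = 12.8099°
θ_1 = β − ψ = -0.0019°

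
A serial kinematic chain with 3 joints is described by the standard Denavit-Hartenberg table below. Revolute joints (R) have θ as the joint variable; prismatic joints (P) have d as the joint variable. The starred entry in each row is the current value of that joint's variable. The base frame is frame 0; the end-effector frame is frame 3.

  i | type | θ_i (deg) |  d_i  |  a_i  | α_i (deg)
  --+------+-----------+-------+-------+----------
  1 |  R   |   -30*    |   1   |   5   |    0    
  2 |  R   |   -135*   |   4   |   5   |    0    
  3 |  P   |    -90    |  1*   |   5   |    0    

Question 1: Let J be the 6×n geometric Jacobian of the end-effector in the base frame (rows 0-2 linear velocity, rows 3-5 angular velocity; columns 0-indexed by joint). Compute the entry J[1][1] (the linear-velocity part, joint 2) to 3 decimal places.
axis z_1 = (0.0000,0.0000,1.0000); lever o_n−o_1 = (-6.1237,3.5355,5.0000)
cross product → J_v[:, 1] = (-3.5355,-6.1237,0.0000)
J_ω[:, 1] = z_1
entry J[1][1] = -6.1237

-6.124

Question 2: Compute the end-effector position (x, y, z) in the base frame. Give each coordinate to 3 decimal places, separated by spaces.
-1.794 1.036 6.000

after link 1: o_1 = (4.3301, -2.5000, 1.0000)
after link 2: o_2 = (-0.4995, -3.7941, 5.0000)
after link 3: o_3 = (-1.7936, 1.0355, 6.0000)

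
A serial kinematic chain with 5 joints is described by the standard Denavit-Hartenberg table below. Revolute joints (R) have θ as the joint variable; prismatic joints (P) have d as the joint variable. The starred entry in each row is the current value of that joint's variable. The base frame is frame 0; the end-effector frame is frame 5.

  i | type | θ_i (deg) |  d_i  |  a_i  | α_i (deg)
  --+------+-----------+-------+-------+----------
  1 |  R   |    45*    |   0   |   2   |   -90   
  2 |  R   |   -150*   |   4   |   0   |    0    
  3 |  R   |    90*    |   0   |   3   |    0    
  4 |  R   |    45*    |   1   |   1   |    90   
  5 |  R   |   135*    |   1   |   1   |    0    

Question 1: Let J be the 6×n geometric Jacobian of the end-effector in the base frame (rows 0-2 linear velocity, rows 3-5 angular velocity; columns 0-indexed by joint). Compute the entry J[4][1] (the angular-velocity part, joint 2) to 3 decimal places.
0.707

axis z_1 = (-0.7071,0.7071,0.0000); lever o_n−o_1 = (-2.9578,5.1132,3.6398)
cross product → J_v[:, 1] = (2.5737,2.5737,-1.5241)
J_ω[:, 1] = z_1
entry J[4][1] = 0.7071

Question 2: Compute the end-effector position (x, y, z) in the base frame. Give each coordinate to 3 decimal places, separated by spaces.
after link 1: o_1 = (1.4142, 1.4142, 0.0000)
after link 2: o_2 = (-1.4142, 4.2426, 0.0000)
after link 3: o_3 = (-0.3536, 5.3033, 2.5981)
after link 4: o_4 = (-0.3776, 6.6934, 2.8569)
after link 5: o_5 = (-1.5436, 6.5274, 3.6398)

-1.544 6.527 3.640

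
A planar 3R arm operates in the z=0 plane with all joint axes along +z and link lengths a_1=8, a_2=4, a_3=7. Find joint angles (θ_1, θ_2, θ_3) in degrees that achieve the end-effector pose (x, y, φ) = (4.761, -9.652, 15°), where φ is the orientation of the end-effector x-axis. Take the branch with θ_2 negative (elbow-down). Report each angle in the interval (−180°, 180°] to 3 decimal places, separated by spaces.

wrist centre = target − a_3·(cos φ, sin φ) = (-2.0005, -11.4637)
cos θ_2 = (135.4191−8²−4²)/(2·8·4) = 0.8659; θ_2 = -30.0117° (elbow-down)
β = atan2(-11.4637,-2.0005) = -99.8987°; ψ = atan2(-2.0007,11.4637) = -9.8999°
θ_1 = β − ψ = -89.9989°
θ_3 = φ − θ_1 − θ_2 = 135.0105° (wrapped to (-180°,180°])

-89.999 -30.012 135.011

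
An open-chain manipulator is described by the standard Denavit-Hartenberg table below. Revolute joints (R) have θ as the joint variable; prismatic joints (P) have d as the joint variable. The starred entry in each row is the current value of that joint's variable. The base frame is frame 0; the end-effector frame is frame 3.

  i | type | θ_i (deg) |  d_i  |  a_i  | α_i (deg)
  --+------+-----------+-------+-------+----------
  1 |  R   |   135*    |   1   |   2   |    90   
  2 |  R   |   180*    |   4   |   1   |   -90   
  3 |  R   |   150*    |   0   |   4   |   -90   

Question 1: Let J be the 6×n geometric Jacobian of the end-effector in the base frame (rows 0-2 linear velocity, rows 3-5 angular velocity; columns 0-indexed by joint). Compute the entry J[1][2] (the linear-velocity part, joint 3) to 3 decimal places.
3.864

axis z_2 = (0.0000,-0.0000,-1.0000); lever o_n−o_2 = (-3.8637,1.0353,-0.0000)
cross product → J_v[:, 2] = (1.0353,3.8637,0.0000)
J_ω[:, 2] = z_2
entry J[1][2] = 3.8637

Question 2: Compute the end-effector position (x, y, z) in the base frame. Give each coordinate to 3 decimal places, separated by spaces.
-1.742 4.571 1.000

after link 1: o_1 = (-1.4142, 1.4142, 1.0000)
after link 2: o_2 = (2.1213, 3.5355, 1.0000)
after link 3: o_3 = (-1.7424, 4.5708, 1.0000)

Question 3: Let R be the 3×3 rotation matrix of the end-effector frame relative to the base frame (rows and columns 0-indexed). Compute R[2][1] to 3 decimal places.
1.000

End-effector y-axis (col 1 of R) = (-0.0000,0.0000,1.0000)
R[2][1] = 1.0000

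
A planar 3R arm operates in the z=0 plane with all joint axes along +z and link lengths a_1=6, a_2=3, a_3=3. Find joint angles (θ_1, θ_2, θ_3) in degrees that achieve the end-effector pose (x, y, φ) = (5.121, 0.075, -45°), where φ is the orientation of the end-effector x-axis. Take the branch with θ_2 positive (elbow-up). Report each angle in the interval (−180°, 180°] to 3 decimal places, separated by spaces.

wrist centre = target − a_3·(cos φ, sin φ) = (2.9997, 2.1963)
cos θ_2 = (13.8219−6²−3²)/(2·6·3) = -0.8661; θ_2 = 150.0038° (elbow-up)
β = atan2(2.1963,2.9997) = 36.2110°; ψ = atan2(1.4998,3.4018) = 23.7922°
θ_1 = β − ψ = 12.4188°
θ_3 = φ − θ_1 − θ_2 = 152.5774° (wrapped to (-180°,180°])

12.419 150.004 152.577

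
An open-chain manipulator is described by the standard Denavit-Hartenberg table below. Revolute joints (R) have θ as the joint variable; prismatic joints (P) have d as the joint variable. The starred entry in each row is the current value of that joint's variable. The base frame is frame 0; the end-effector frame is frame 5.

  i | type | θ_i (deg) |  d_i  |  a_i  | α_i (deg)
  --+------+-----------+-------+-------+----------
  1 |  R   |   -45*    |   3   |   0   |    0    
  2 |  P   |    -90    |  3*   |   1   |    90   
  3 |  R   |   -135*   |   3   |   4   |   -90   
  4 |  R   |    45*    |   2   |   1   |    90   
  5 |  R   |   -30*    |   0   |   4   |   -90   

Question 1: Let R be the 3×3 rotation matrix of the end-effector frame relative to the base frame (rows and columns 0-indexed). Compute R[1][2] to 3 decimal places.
-0.506

End-effector z-axis (col 2 of R) = (-0.0062,-0.5062,-0.8624)
R[1][2] = -0.5062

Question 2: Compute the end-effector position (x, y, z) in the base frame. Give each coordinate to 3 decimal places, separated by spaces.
after link 1: o_1 = (0.0000, 0.0000, 3.0000)
after link 2: o_2 = (-0.7071, -0.7071, 6.0000)
after link 3: o_3 = (-0.8284, 3.4142, 3.1716)
after link 4: o_4 = (-0.9749, 2.2678, 1.2574)
after link 5: o_5 = (2.9819, 2.7605, 0.9395)

2.982 2.760 0.940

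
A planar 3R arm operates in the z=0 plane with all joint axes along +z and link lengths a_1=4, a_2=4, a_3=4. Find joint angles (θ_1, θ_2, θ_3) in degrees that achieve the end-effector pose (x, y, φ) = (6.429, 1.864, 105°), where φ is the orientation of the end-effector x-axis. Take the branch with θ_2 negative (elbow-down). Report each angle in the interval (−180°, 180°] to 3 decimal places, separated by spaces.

wrist centre = target − a_3·(cos φ, sin φ) = (7.4643, -1.9997)
cos θ_2 = (59.7142−4²−4²)/(2·4·4) = 0.8661; θ_2 = -29.9949° (elbow-down)
β = atan2(-1.9997,7.4643) = -14.9975°; ψ = atan2(-1.9997,7.4643) = -14.9975°
θ_1 = β − ψ = -0.0001°
θ_3 = φ − θ_1 − θ_2 = 134.9950° (wrapped to (-180°,180°])

-0.000 -29.995 134.995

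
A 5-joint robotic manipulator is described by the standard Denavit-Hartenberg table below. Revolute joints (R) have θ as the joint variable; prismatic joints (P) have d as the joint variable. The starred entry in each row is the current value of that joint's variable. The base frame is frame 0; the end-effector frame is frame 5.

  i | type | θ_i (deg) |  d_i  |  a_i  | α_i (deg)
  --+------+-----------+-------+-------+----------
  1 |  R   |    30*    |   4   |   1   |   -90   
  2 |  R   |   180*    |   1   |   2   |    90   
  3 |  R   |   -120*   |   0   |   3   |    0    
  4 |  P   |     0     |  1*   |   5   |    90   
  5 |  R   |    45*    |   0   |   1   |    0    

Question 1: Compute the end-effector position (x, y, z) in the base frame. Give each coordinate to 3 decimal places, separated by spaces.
6.175 -3.988 2.293

after link 1: o_1 = (0.8660, 0.5000, 4.0000)
after link 2: o_2 = (-1.3660, 0.3660, 4.0000)
after link 3: o_3 = (1.2321, -1.1340, 4.0000)
after link 4: o_4 = (5.5622, -3.6340, 3.0000)
after link 5: o_5 = (6.1746, -3.9875, 2.2929)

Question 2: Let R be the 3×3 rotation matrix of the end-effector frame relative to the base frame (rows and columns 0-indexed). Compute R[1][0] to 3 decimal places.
End-effector x-axis (col 0 of R) = (0.6124,-0.3536,-0.7071)
R[1][0] = -0.3536

-0.354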